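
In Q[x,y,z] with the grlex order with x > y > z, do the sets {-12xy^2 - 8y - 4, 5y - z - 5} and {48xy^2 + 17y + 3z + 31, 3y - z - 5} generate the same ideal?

Two ideals are equal iff their reduced Gröbner bases coincide (the reduced basis is unique for a fixed ordering).
Buchberger on the first generating set:
f_1 = -12xy^2 - 8y - 4, LT = xy^2.
f_2 = 5y - z - 5, LT = y.

S(f_1,f_2): lcm = xy^2. S = 1/5xyz + xy + 2/3y + 1/3.
  leading term xyz: subtract (1/25xz)·f_2 from 1/5xyz + xy + 2/3y + 1/3 → 1/25xz^2 + xy + 1/5xz + 2/3y + 1/3
  leading term xz^2: no divisor's leading term divides it; move 1/25xz^2 to the remainder.
  leading term xy: subtract (1/5x)·f_2 from xy + 1/5xz + 2/3y + 1/3 → 2/5xz + x + 2/3y + 1/3
  leading term xz: no divisor's leading term divides it; move 2/5xz to the remainder.
  leading term x: no divisor's leading term divides it; move x to the remainder.
  leading term y: subtract (2/15)·f_2 from 2/3y + 1/3 → 2/15z + 1
  leading term z: no divisor's leading term divides it; move 2/15z to the remainder.
  leading term 1: no divisor's leading term divides it; move 1 to the remainder.
  remainder 1/25xz^2 + 2/5xz + x + 2/15z + 1 ≠ 0; add g_3 = 1/25xz^2 + 2/5xz + x + 2/15z + 1 to the basis.

S(f_1,g_3): lcm = xy^2z^2. S = -10xy^2z - 25xy^2 - 10/3y^2z + 2/3yz^2 - 25y^2 + 1/3z^2.
  leading term xy^2z: subtract (5/6z)·f_1 from -10xy^2z - 25xy^2 - 10/3y^2z + 2/3yz^2 - 25y^2 + 1/3z^2 → -25xy^2 - 10/3y^2z + 2/3yz^2 - 25y^2 + 20/3yz + 1/3z^2 + 10/3z
  leading term xy^2: subtract (25/12)·f_1 from -25xy^2 - 10/3y^2z + 2/3yz^2 - 25y^2 + 20/3yz + 1/3z^2 + 10/3z → -10/3y^2z + 2/3yz^2 - 25y^2 + 20/3yz + 1/3z^2 + 50/3y + 10/3z + 25/3
  leading term y^2z: subtract (-2/3yz)·f_2 from -10/3y^2z + 2/3yz^2 - 25y^2 + 20/3yz + 1/3z^2 + 50/3y + 10/3z + 25/3 → -25y^2 + 10/3yz + 1/3z^2 + 50/3y + 10/3z + 25/3
  leading term y^2: subtract (-5y)·f_2 from -25y^2 + 10/3yz + 1/3z^2 + 50/3y + 10/3z + 25/3 → -5/3yz + 1/3z^2 - 25/3y + 10/3z + 25/3
  leading term yz: subtract (-1/3z)·f_2 from -5/3yz + 1/3z^2 - 25/3y + 10/3z + 25/3 → -25/3y + 5/3z + 25/3
  leading term y: subtract (-5/3)·f_2 from -25/3y + 5/3z + 25/3 → 0
  remainder 0.

S(f_2,g_3): leading monomials are coprime, so the S-polynomial reduces to 0 (Buchberger's first criterion).
Every S-polynomial of the final basis reduces to 0, so we have a Gröbner basis.
Inter-reduce: drop elements whose leading term is divisible by another's, tail-reduce, and make monic.
Reduced Gröbner basis: {xz^2 + 10xz + 25x + 10/3z + 25, y - 1/5z - 1}.

Buchberger on the second generating set:
h_1 = 48xy^2 + 17y + 3z + 31, LT = xy^2.
h_2 = 3y - z - 5, LT = y.

S(h_1,h_2): lcm = xy^2. S = 1/3xyz + 5/3xy + 17/48y + 1/16z + 31/48.
  leading term xyz: subtract (1/9xz)·h_2 from 1/3xyz + 5/3xy + 17/48y + 1/16z + 31/48 → 1/9xz^2 + 5/3xy + 5/9xz + 17/48y + 1/16z + 31/48
  leading term xz^2: no divisor's leading term divides it; move 1/9xz^2 to the remainder.
  leading term xy: subtract (5/9x)·h_2 from 5/3xy + 5/9xz + 17/48y + 1/16z + 31/48 → 10/9xz + 25/9x + 17/48y + 1/16z + 31/48
  leading term xz: no divisor's leading term divides it; move 10/9xz to the remainder.
  leading term x: no divisor's leading term divides it; move 25/9x to the remainder.
  leading term y: subtract (17/144)·h_2 from 17/48y + 1/16z + 31/48 → 13/72z + 89/72
  leading term z: no divisor's leading term divides it; move 13/72z to the remainder.
  leading term 1: no divisor's leading term divides it; move 89/72 to the remainder.
  remainder 1/9xz^2 + 10/9xz + 25/9x + 13/72z + 89/72 ≠ 0; add k_3 = 1/9xz^2 + 10/9xz + 25/9x + 13/72z + 89/72 to the basis.

S(h_1,k_3): lcm = xy^2z^2. S = -10xy^2z - 25xy^2 - 13/8y^2z + 17/48yz^2 + 1/16z^3 - 89/8y^2 + 31/48z^2.
  leading term xy^2z: subtract (-5/24z)·h_1 from -10xy^2z - 25xy^2 - 13/8y^2z + 17/48yz^2 + 1/16z^3 - 89/8y^2 + 31/48z^2 → -25xy^2 - 13/8y^2z + 17/48yz^2 + 1/16z^3 - 89/8y^2 + 85/24yz + 61/48z^2 + 155/24z
  leading term xy^2: subtract (-25/48)·h_1 from -25xy^2 - 13/8y^2z + 17/48yz^2 + 1/16z^3 - 89/8y^2 + 85/24yz + 61/48z^2 + 155/24z → -13/8y^2z + 17/48yz^2 + 1/16z^3 - 89/8y^2 + 85/24yz + 61/48z^2 + 425/48y + 385/48z + 775/48
  leading term y^2z: subtract (-13/24yz)·h_2 from -13/8y^2z + 17/48yz^2 + 1/16z^3 - 89/8y^2 + 85/24yz + 61/48z^2 + 425/48y + 385/48z + 775/48 → -3/16yz^2 + 1/16z^3 - 89/8y^2 + 5/6yz + 61/48z^2 + 425/48y + 385/48z + 775/48
  leading term yz^2: subtract (-1/16z^2)·h_2 from -3/16yz^2 + 1/16z^3 - 89/8y^2 + 5/6yz + 61/48z^2 + 425/48y + 385/48z + 775/48 → -89/8y^2 + 5/6yz + 23/24z^2 + 425/48y + 385/48z + 775/48
  leading term y^2: subtract (-89/24y)·h_2 from -89/8y^2 + 5/6yz + 23/24z^2 + 425/48y + 385/48z + 775/48 → -23/8yz + 23/24z^2 - 155/16y + 385/48z + 775/48
  leading term yz: subtract (-23/24z)·h_2 from -23/8yz + 23/24z^2 - 155/16y + 385/48z + 775/48 → -155/16y + 155/48z + 775/48
  leading term y: subtract (-155/48)·h_2 from -155/16y + 155/48z + 775/48 → 0
  remainder 0.

S(h_2,k_3): leading monomials are coprime, so the S-polynomial reduces to 0 (Buchberger's first criterion).
Every S-polynomial of the final basis reduces to 0, so we have a Gröbner basis.
Inter-reduce: drop elements whose leading term is divisible by another's, tail-reduce, and make monic.
Reduced Gröbner basis: {xz^2 + 10xz + 25x + 13/8z + 89/8, y - 1/3z - 5/3}.

Since the reduced bases disagree, the two ideals are not the same.
The same test decides containment: I ⊆ J iff every generator of I reduces to 0 modulo a Gröbner basis of J.

No, the ideals differ.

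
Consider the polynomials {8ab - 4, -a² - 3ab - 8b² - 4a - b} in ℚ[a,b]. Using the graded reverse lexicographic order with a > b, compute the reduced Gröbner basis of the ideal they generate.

f_1 = 8ab - 4, LT = ab.
f_2 = -a² - 3ab - 8b² - 4a - b, LT = a².

S(f_1,f_2): lcm = a²b. S = -3ab² - 8b³ - 4ab - b² - ½a.
  reduce S modulo (f_1, f_2):
  remainder -8b³ - b² - ½a - 3/2b - 2 ≠ 0; add g_3 = -8b³ - b² - ½a - 3/2b - 2 to the basis.

The other S-polynomials (S(f_1,g_3), S(f_2,g_3)) all reduce to 0 modulo the current basis, so we have a Gröbner basis.

G = {b³ + ⅛b² + 1/16a + 3/16b + ¼, a² + 8b² + 4a + b + 3/2, ab - ½}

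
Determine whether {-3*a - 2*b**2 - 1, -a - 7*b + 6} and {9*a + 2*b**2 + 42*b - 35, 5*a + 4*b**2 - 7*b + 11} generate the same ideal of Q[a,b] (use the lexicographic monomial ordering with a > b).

Two ideals are equal iff their reduced Gröbner bases coincide (the reduced basis is unique for a fixed ordering).
Buchberger on the first generating set:
f_1 = -3*a - 2*b**2 - 1, LT = a.
f_2 = -a - 7*b + 6, LT = a.

S(f_1,f_2): lcm = a. S = 2/3*b**2 - 7*b + 19/3.
  leading term b**2: no divisor's leading term divides it; move 2/3*b**2 to the remainder.
  leading term b: no divisor's leading term divides it; move -7*b to the remainder.
  leading term 1: no divisor's leading term divides it; move 19/3 to the remainder.
  remainder 2/3*b**2 - 7*b + 19/3 ≠ 0; add g_3 = 2/3*b**2 - 7*b + 19/3 to the basis.

The other S-polynomials (S(f_1,g_3), S(f_2,g_3)) all reduce to 0 modulo the current basis, so we have a Gröbner basis.
Inter-reduce: drop elements whose leading term is divisible by another's, tail-reduce, and make monic.
Reduced Gröbner basis: {a + 7*b - 6, b**2 - 21/2*b + 19/2}.

Buchberger on the second generating set:
h_1 = 9*a + 2*b**2 + 42*b - 35, LT = a.
h_2 = 5*a + 4*b**2 - 7*b + 11, LT = a.

S(h_1,h_2): lcm = a. S = -26/45*b**2 + 91/15*b - 274/45.
  leading term b**2: no divisor's leading term divides it; move -26/45*b**2 to the remainder.
  leading term b: no divisor's leading term divides it; move 91/15*b to the remainder.
  leading term 1: no divisor's leading term divides it; move -274/45 to the remainder.
  remainder -26/45*b**2 + 91/15*b - 274/45 ≠ 0; add k_3 = -26/45*b**2 + 91/15*b - 274/45 to the basis.

The other S-polynomials (S(h_1,k_3), S(h_2,k_3)) all reduce to 0 modulo the current basis, so we have a Gröbner basis.
Inter-reduce: drop elements whose leading term is divisible by another's, tail-reduce, and make monic.
Reduced Gröbner basis: {a + 7*b - 81/13, b**2 - 21/2*b + 137/13}.

These differ, so the ideals are not equal.

No, the ideals differ.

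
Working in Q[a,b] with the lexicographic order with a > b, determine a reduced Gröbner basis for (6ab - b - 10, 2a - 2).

G = {a - 1, b - 2}

f_1 = 6ab - b - 10, LT = ab.
f_2 = 2a - 2, LT = a.

S(f_1,f_2): lcm = ab. S = 5/6b - 5/3.
  leading term b: no divisor's leading term divides it; move 5/6b to the remainder.
  leading term 1: no divisor's leading term divides it; move -5/3 to the remainder.
  remainder 5/6b - 5/3 ≠ 0; add g_3 = 5/6b - 5/3 to the basis.

The other S-polynomials (S(f_1,g_3), S(f_2,g_3)) all reduce to 0 modulo the current basis, so we have a Gröbner basis.
Inter-reduce: drop elements whose leading term is divisible by another's, tail-reduce, and make monic.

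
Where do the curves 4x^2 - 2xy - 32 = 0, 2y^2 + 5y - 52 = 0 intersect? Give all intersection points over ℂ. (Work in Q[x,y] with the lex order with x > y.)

{(-13/8 + sqrt(681)/8, -13/2), (-sqrt(681)/8 - 13/8, -13/2), (-2, 4), (4, 4)}

Compute a lex Gröbner basis by Buchberger's algorithm.
f_1 = 4x^2 - 2xy - 32, LT = x^2.
f_2 = 2y^2 + 5y - 52, LT = y^2.

The S-polynomials (S(f_1,f_2)) all reduce to 0 modulo the current basis, so we have a Gröbner basis.
Inter-reduce: drop elements whose leading term is divisible by another's, tail-reduce, and make monic.
Reduced Gröbner basis: {x^2 - 1/2xy - 8, y^2 + 5/2y - 26}.

From the last basis element, y^2 + 5/2y - 26 = 0, so y takes values in {-13/2, 4}. Each choice, substituted upward through the basis, yields the corresponding point(s) of the solution set.
  y = -13/2: the earlier basis element becomes x^2 + 13/4x - 8 = 0, giving x = -13/8 + sqrt(681)/8, -sqrt(681)/8 - 13/8 — points (-13/8 + sqrt(681)/8, -13/2), (-sqrt(681)/8 - 13/8, -13/2).
  y = 4: the earlier basis element becomes x^2 - 2x - 8 = 0, giving x = -2, 4 — points (-2, 4), (4, 4).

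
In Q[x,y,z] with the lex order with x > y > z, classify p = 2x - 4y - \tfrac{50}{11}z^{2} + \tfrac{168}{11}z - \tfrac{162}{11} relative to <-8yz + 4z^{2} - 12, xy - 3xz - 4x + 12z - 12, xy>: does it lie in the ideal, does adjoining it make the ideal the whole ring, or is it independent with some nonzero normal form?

First compute the reduced Gröbner basis of I by Buchberger's algorithm.
f_1 = -8yz + 4z^{2} - 12, LT = yz.
f_2 = xy - 3xz - 4x + 12z - 12, LT = xy.
f_3 = xy, LT = xy.

S(f_1,f_2): lcm = xyz. S = \tfrac{5}{2}xz^{2} + 4xz + \tfrac{3}{2}x - 12z^{2} + 12z.
  reduce S modulo (f_1, f_2, f_3):
  remainder \tfrac{5}{2}xz^{2} + 4xz + \tfrac{3}{2}x - 12z^{2} + 12z ≠ 0; add h_4 = \tfrac{5}{2}xz^{2} + 4xz + \tfrac{3}{2}x - 12z^{2} + 12z to the basis.

S(f_1,f_3): lcm = xyz. S = -\tfrac{1}{2}xz^{2} + \tfrac{3}{2}x.
  reduce S modulo (f_1, f_2, f_3, h_4):
  remainder \tfrac{4}{5}xz + \tfrac{9}{5}x - \tfrac{12}{5}z^{2} + \tfrac{12}{5}z ≠ 0; add h_5 = \tfrac{4}{5}xz + \tfrac{9}{5}x - \tfrac{12}{5}z^{2} + \tfrac{12}{5}z to the basis.

S(f_2,f_3): lcm = xy. S = -3xz - 4x + 12z - 12.
  reduce S modulo (f_1, f_2, f_3, h_4, h_5):
  remainder \tfrac{11}{4}x - 9z^{2} + 21z - 12 ≠ 0; add h_6 = \tfrac{11}{4}x - 9z^{2} + 21z - 12 to the basis.

S(f_3,h_4): lcm = xyz^{2}. S = -\tfrac{8}{5}xyz - \tfrac{3}{5}xy + \tfrac{24}{5}yz^{2} - \tfrac{24}{5}yz.
  reduce S modulo (f_1, f_2, f_3, h_4, h_5, h_6):
  remainder \tfrac{12}{5}z^{3} - \tfrac{12}{5}z^{2} - \tfrac{36}{5}z + \tfrac{36}{5} ≠ 0; add h_7 = \tfrac{12}{5}z^{3} - \tfrac{12}{5}z^{2} - \tfrac{36}{5}z + \tfrac{36}{5} to the basis.

S(f_2,h_6): lcm = xy. S = -3xz - 4x + \tfrac{36}{11}yz^{2} - \tfrac{84}{11}yz + \tfrac{48}{11}y + 12z - 12.
  reduce S modulo (f_1, f_2, f_3, h_4, h_5, h_6, h_7):
  remainder \tfrac{48}{11}y - \tfrac{24}{11}z^{2} + \tfrac{72}{11} ≠ 0; add h_8 = \tfrac{48}{11}y - \tfrac{24}{11}z^{2} + \tfrac{72}{11} to the basis.

The other S-polynomials (S(f_1,h_4), S(f_2,h_4), S(f_1,h_5), S(f_2,h_5), S(f_3,h_5), S(h_4,h_5), S(f_1,h_6), S(f_3,h_6), S(h_4,h_6), S(h_5,h_6), S(f_1,h_7), S(f_2,h_7), S(f_3,h_7), S(h_4,h_7), S(h_5,h_7), S(h_6,h_7), S(f_1,h_8), S(f_2,h_8), S(f_3,h_8), S(h_4,h_8), S(h_5,h_8), S(h_6,h_8), S(h_7,h_8)) all reduce to 0 modulo the current basis, so we have a Gröbner basis.
Inter-reduce: drop elements whose leading term is divisible by another's, tail-reduce, and make monic.
Reduced Gröbner basis: {x - \tfrac{36}{11}z^{2} + \tfrac{84}{11}z - \tfrac{48}{11}, y - \tfrac{1}{2}z^{2} + \tfrac{3}{2}, z^{3} - z^{2} - 3z + 3}.
Label its elements g_1 = x - \tfrac{36}{11}z^{2} + \tfrac{84}{11}z - \tfrac{48}{11}, g_2 = y - \tfrac{1}{2}z^{2} + \tfrac{3}{2}, g_3 = z^{3} - z^{2} - 3z + 3.

Reduce p = 2x - 4y - \tfrac{50}{11}z^{2} + \tfrac{168}{11}z - \tfrac{162}{11} modulo G:
  leading term x: subtract (2)·g_1 from 2x - 4y - \tfrac{50}{11}z^{2} + \tfrac{168}{11}z - \tfrac{162}{11} → -4y + 2z^{2} - 6
  leading term y: subtract (-4)·g_2 from -4y + 2z^{2} - 6 → 0
  normal form = 0.
Since the normal form is 0, p ∈ I.

2x - 4y - \tfrac{50}{11}z^{2} + \tfrac{168}{11}z - \tfrac{162}{11} lies in I (it reduces to 0).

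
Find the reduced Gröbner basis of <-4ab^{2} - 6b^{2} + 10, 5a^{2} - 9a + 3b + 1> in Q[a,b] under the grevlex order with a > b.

f_1 = -4ab^{2} - 6b^{2} + 10, LT = ab^{2}.
f_2 = 5a^{2} - 9a + 3b + 1, LT = a^{2}.

S(f_1,f_2): lcm = a^{2}b^{2}. S = \tfrac{33}{10}ab^{2} - \tfrac{3}{5}b^{3} - \tfrac{1}{5}b^{2} - \tfrac{5}{2}a.
  leading term ab^{2}: subtract (-\tfrac{33}{40})·f_1 from \tfrac{33}{10}ab^{2} - \tfrac{3}{5}b^{3} - \tfrac{1}{5}b^{2} - \tfrac{5}{2}a → -\tfrac{3}{5}b^{3} - \tfrac{103}{20}b^{2} - \tfrac{5}{2}a + \tfrac{33}{4}
  leading term b^{3}: no divisor's leading term divides it; move -\tfrac{3}{5}b^{3} to the remainder.
  leading term b^{2}: no divisor's leading term divides it; move -\tfrac{103}{20}b^{2} to the remainder.
  leading term a: no divisor's leading term divides it; move -\tfrac{5}{2}a to the remainder.
  leading term 1: no divisor's leading term divides it; move \tfrac{33}{4} to the remainder.
  remainder -\tfrac{3}{5}b^{3} - \tfrac{103}{20}b^{2} - \tfrac{5}{2}a + \tfrac{33}{4} ≠ 0; add g_3 = -\tfrac{3}{5}b^{3} - \tfrac{103}{20}b^{2} - \tfrac{5}{2}a + \tfrac{33}{4} to the basis.

The other S-polynomials (S(f_1,g_3), S(f_2,g_3)) all reduce to 0 modulo the current basis, so we have a Gröbner basis.

G = {ab^{2} + \tfrac{3}{2}b^{2} - \tfrac{5}{2}, b^{3} + \tfrac{103}{12}b^{2} + \tfrac{25}{6}a - \tfrac{55}{4}, a^{2} - \tfrac{9}{5}a + \tfrac{3}{5}b + \tfrac{1}{5}}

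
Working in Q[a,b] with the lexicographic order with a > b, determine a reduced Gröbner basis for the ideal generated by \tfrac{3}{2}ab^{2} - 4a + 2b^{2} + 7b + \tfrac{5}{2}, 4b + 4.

G = {a + 1, b + 1}

f_1 = \tfrac{3}{2}ab^{2} - 4a + 2b^{2} + 7b + \tfrac{5}{2}, LT = ab^{2}.
f_2 = 4b + 4, LT = b.

S(f_1,f_2): lcm = ab^{2}. S = -ab - \tfrac{8}{3}a + \tfrac{4}{3}b^{2} + \tfrac{14}{3}b + \tfrac{5}{3}.
  leading term ab: subtract (-\tfrac{1}{4}a)·f_2 from -ab - \tfrac{8}{3}a + \tfrac{4}{3}b^{2} + \tfrac{14}{3}b + \tfrac{5}{3} → -\tfrac{5}{3}a + \tfrac{4}{3}b^{2} + \tfrac{14}{3}b + \tfrac{5}{3}
  leading term a: no divisor's leading term divides it; move -\tfrac{5}{3}a to the remainder.
  leading term b^{2}: subtract (\tfrac{1}{3}b)·f_2 from \tfrac{4}{3}b^{2} + \tfrac{14}{3}b + \tfrac{5}{3} → \tfrac{10}{3}b + \tfrac{5}{3}
  leading term b: subtract (\tfrac{5}{6})·f_2 from \tfrac{10}{3}b + \tfrac{5}{3} → -\tfrac{5}{3}
  leading term 1: no divisor's leading term divides it; move -\tfrac{5}{3} to the remainder.
  remainder -\tfrac{5}{3}a - \tfrac{5}{3} ≠ 0; add g_3 = -\tfrac{5}{3}a - \tfrac{5}{3} to the basis.

The other S-polynomials (S(f_1,g_3), S(f_2,g_3)) all reduce to 0 modulo the current basis, so we have a Gröbner basis.
Inter-reduce: drop elements whose leading term is divisible by another's, tail-reduce, and make monic.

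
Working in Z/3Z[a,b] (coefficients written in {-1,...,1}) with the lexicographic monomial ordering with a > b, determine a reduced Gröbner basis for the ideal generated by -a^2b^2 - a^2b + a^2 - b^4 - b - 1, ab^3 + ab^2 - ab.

f_1 = -a^2b^2 - a^2b + a^2 - b^4 - b - 1, LT = a^2b^2.
f_2 = ab^3 + ab^2 - ab, LT = ab^3.

S(f_1,f_2): lcm = a^2b^3. S = b^5 + b^2 + b.
  leading term b^5: no divisor's leading term divides it; move b^5 to the remainder.
  leading term b^2: no divisor's leading term divides it; move b^2 to the remainder.
  leading term b: no divisor's leading term divides it; move b to the remainder.
  remainder b^5 + b^2 + b ≠ 0; add g_3 = b^5 + b^2 + b to the basis.

S(f_1,g_3): lcm = a^2b^5. S = a^2b^4 - a^2b^3 - a^2b^2 - a^2b + b^7 + b^4 + b^3.
  leading term a^2b^4: subtract (-b^2)·f_1 from a^2b^4 - a^2b^3 - a^2b^2 - a^2b + b^7 + b^4 + b^3 → a^2b^3 - a^2b + b^7 - b^6 + b^4 - b^2
  leading term a^2b^3: subtract (-b)·f_1 from a^2b^3 - a^2b + b^7 - b^6 + b^4 - b^2 → -a^2b^2 + b^7 - b^6 - b^5 + b^4 + b^2 - b
  leading term a^2b^2: subtract (1)·f_1 from -a^2b^2 + b^7 - b^6 - b^5 + b^4 + b^2 - b → a^2b - a^2 + b^7 - b^6 - b^5 - b^4 + b^2 + 1
  leading term a^2b: no divisor's leading term divides it; move a^2b to the remainder.
  leading term a^2: no divisor's leading term divides it; move -a^2 to the remainder.
  leading term b^7: subtract (b^2)·g_3 from b^7 - b^6 - b^5 - b^4 + b^2 + 1 → -b^6 - b^5 + b^4 - b^3 + b^2 + 1
  leading term b^6: subtract (-b)·g_3 from -b^6 - b^5 + b^4 - b^3 + b^2 + 1 → -b^5 + b^4 - b^2 + 1
  leading term b^5: subtract (-1)·g_3 from -b^5 + b^4 - b^2 + 1 → b^4 + b + 1
  leading term b^4: no divisor's leading term divides it; move b^4 to the remainder.
  leading term b: no divisor's leading term divides it; move b to the remainder.
  leading term 1: no divisor's leading term divides it; move 1 to the remainder.
  remainder a^2b - a^2 + b^4 + b + 1 ≠ 0; add g_4 = a^2b - a^2 + b^4 + b + 1 to the basis.

S(f_2,g_3): lcm = ab^5. S = ab^4 - ab^3 - ab^2 - ab.
  leading term ab^4: subtract (b)·f_2 from ab^4 - ab^3 - ab^2 - ab → ab^3 - ab
  leading term ab^3: subtract (1)·f_2 from ab^3 - ab → -ab^2
  leading term ab^2: no divisor's leading term divides it; move -ab^2 to the remainder.
  remainder -ab^2 ≠ 0; add g_5 = -ab^2 to the basis.

S(f_1,g_4): lcm = a^2b^2. S = -a^2b - a^2 - b^5 + b^4 - b^2 + 1.
  leading term a^2b: subtract (-1)·g_4 from -a^2b - a^2 - b^5 + b^4 - b^2 + 1 → a^2 - b^5 - b^4 - b^2 + b - 1
  leading term a^2: no divisor's leading term divides it; move a^2 to the remainder.
  leading term b^5: subtract (-1)·g_3 from -b^5 - b^4 - b^2 + b - 1 → -b^4 - b - 1
  leading term b^4: no divisor's leading term divides it; move -b^4 to the remainder.
  leading term b: no divisor's leading term divides it; move -b to the remainder.
  leading term 1: no divisor's leading term divides it; move -1 to the remainder.
  remainder a^2 - b^4 - b - 1 ≠ 0; add g_6 = a^2 - b^4 - b - 1 to the basis.

S(f_2,g_5): lcm = ab^3. S = ab^2 - ab.
  leading term ab^2: subtract (-1)·g_5 from ab^2 - ab → -ab
  leading term ab: no divisor's leading term divides it; move -ab to the remainder.
  remainder -ab ≠ 0; add g_7 = -ab to the basis.

The other S-polynomials (S(f_2,g_4), S(g_3,g_4), S(f_1,g_5), S(g_3,g_5), S(g_4,g_5), S(f_1,g_6), S(f_2,g_6), S(g_3,g_6), S(g_4,g_6), S(g_5,g_6), S(f_1,g_7), S(f_2,g_7), S(g_3,g_7), S(g_4,g_7), S(g_5,g_7), S(g_6,g_7)) all reduce to 0 modulo the current basis, so we have a Gröbner basis.
Inter-reduce: drop elements whose leading term is divisible by another's, tail-reduce, and make monic.

G = {a^2 - b^4 - b - 1, ab, b^5 + b^2 + b}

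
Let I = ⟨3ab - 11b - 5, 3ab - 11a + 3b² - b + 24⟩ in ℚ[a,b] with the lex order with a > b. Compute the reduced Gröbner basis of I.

G = {a - 3/11b² - 10/11b - 29/11, b³ + 10/3b² - 34/9b - 55/9}

f_1 = 3ab - 11b - 5, LT = ab.
f_2 = 3ab - 11a + 3b² - b + 24, LT = ab.

S(f_1,f_2): lcm = ab. S = 11/3a - b² - 10/3b - 29/3.
  leading term a: no divisor's leading term divides it; move 11/3a to the remainder.
  leading term b²: no divisor's leading term divides it; move -b² to the remainder.
  leading term b: no divisor's leading term divides it; move -10/3b to the remainder.
  leading term 1: no divisor's leading term divides it; move -29/3 to the remainder.
  remainder 11/3a - b² - 10/3b - 29/3 ≠ 0; add g_3 = 11/3a - b² - 10/3b - 29/3 to the basis.

S(f_1,g_3): lcm = ab. S = 3/11b³ + 10/11b² - 34/33b - 5/3.
  leading term b³: no divisor's leading term divides it; move 3/11b³ to the remainder.
  leading term b²: no divisor's leading term divides it; move 10/11b² to the remainder.
  leading term b: no divisor's leading term divides it; move -34/33b to the remainder.
  leading term 1: no divisor's leading term divides it; move -5/3 to the remainder.
  remainder 3/11b³ + 10/11b² - 34/33b - 5/3 ≠ 0; add g_4 = 3/11b³ + 10/11b² - 34/33b - 5/3 to the basis.

S(f_2,g_3): lcm = ab. S = -11/3a + 3/11b³ + 21/11b² + 76/33b + 8.
  leading term a: subtract (-1)·g_3 from -11/3a + 3/11b³ + 21/11b² + 76/33b + 8 → 3/11b³ + 10/11b² - 34/33b - 5/3
  leading term b³: subtract (1)·g_4 from 3/11b³ + 10/11b² - 34/33b - 5/3 → 0
  remainder 0.

S(f_1,g_4): lcm = ab³. S = -10/3ab² + 34/9ab + 55/9a - 11/3b³ - 5/3b².
  leading term ab²: subtract (-10/9b)·f_1 from -10/3ab² + 34/9ab + 55/9a - 11/3b³ - 5/3b² → 34/9ab + 55/9a - 11/3b³ - 125/9b² - 50/9b
  leading term ab: subtract (34/27)·f_1 from 34/9ab + 55/9a - 11/3b³ - 125/9b² - 50/9b → 55/9a - 11/3b³ - 125/9b² + 224/27b + 170/27
  leading term a: subtract (5/3)·g_3 from 55/9a - 11/3b³ - 125/9b² + 224/27b + 170/27 → -11/3b³ - 110/9b² + 374/27b + 605/27
  leading term b³: subtract (-121/9)·g_4 from -11/3b³ - 110/9b² + 374/27b + 605/27 → 0
  remainder 0.

S(f_2,g_4): lcm = ab³. S = -7ab² + 34/9ab + 55/9a + b⁴ - ⅓b³ + 8b².
  leading term ab²: subtract (-7/3b)·f_1 from -7ab² + 34/9ab + 55/9a + b⁴ - ⅓b³ + 8b² → 34/9ab + 55/9a + b⁴ - ⅓b³ - 53/3b² - 35/3b
  leading term ab: subtract (34/27)·f_1 from 34/9ab + 55/9a + b⁴ - ⅓b³ - 53/3b² - 35/3b → 55/9a + b⁴ - ⅓b³ - 53/3b² + 59/27b + 170/27
  leading term a: subtract (5/3)·g_3 from 55/9a + b⁴ - ⅓b³ - 53/3b² + 59/27b + 170/27 → b⁴ - ⅓b³ - 16b² + 209/27b + 605/27
  leading term b⁴: subtract (11/3b)·g_4 from b⁴ - ⅓b³ - 16b² + 209/27b + 605/27 → -11/3b³ - 110/9b² + 374/27b + 605/27
  leading term b³: subtract (-121/9)·g_4 from -11/3b³ - 110/9b² + 374/27b + 605/27 → 0
  remainder 0.

S(g_3,g_4): leading monomials are coprime, so the S-polynomial reduces to 0 (Buchberger's first criterion).
Every S-polynomial of the final basis reduces to 0, so we have a Gröbner basis.
Inter-reduce: drop elements whose leading term is divisible by another's, tail-reduce, and make monic.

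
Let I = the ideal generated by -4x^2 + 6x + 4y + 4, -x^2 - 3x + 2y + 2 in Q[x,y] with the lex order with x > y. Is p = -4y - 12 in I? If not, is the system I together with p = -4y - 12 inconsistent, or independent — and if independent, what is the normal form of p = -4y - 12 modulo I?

First compute the reduced Gröbner basis of I by Buchberger's algorithm.
f_1 = -4x^2 + 6x + 4y + 4, LT = x^2.
f_2 = -x^2 - 3x + 2y + 2, LT = x^2.

S(f_1,f_2): lcm = x^2. S = -9/2x + y + 1.
  reduce S modulo (f_1, f_2):
  remainder -9/2x + y + 1 ≠ 0; add h_3 = -9/2x + y + 1 to the basis.

S(f_1,h_3): lcm = x^2. S = 2/9xy - 23/18x - y - 1.
  reduce S modulo (f_1, f_2, h_3):
  remainder 4/81y^2 - 100/81y - 104/81 ≠ 0; add h_4 = 4/81y^2 - 100/81y - 104/81 to the basis.

The other S-polynomials (S(f_2,h_3), S(f_1,h_4), S(f_2,h_4), S(h_3,h_4)) all reduce to 0 modulo the current basis, so we have a Gröbner basis.
Inter-reduce: drop elements whose leading term is divisible by another's, tail-reduce, and make monic.
Reduced Gröbner basis: {x - 2/9y - 2/9, y^2 - 25y - 26}.
Label its elements g_1 = x - 2/9y - 2/9, g_2 = y^2 - 25y - 26.

Reduce p = -4y - 12 modulo G:
  leading term y: no divisor's leading term divides it; move -4y to the remainder.
  leading term 1: no divisor's leading term divides it; move -12 to the remainder.
  normal form = -4y - 12.
The normal form is nonzero, so p ∉ I. Since p minus its normal form lies in I, I + (p) = I + (r) where r = -4y - 12; decide whether this ideal is the whole ring.
Run Buchberger on G together with r (pairs among the g_i already reduce to 0 since G is a Gröbner basis):
g_1 = x - 2/9y - 2/9, LT = x.
g_2 = y^2 - 25y - 26, LT = y^2.
r = -4y - 12, LT = y.

S(g_2,r): lcm = y^2. S = -28y - 26.
  reduce S modulo (g_1, g_2, r):
  remainder 58 ≠ 0; add m_4 = 58 to the basis.

The other S-polynomials (S(g_1,g_2), S(g_1,r), S(g_1,m_4), S(g_2,m_4), S(r,m_4)) all reduce to 0 modulo the current basis, so we have a Gröbner basis.
Inter-reduce: drop elements whose leading term is divisible by another's, tail-reduce, and make monic.
Reduced Gröbner basis: {1}.
The reduced Gröbner basis of I + (p) is {1}: the ideal is the whole ring, so the enlarged system has no common solution — adjoining p is inconsistent.

Adjoining -4y - 12 makes the ideal the whole ring: the system is inconsistent.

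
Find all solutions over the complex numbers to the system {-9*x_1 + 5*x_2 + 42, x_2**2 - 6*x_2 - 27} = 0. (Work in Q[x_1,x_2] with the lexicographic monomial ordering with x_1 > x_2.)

{(3, -3), (29/3, 9)}

Compute a lex Gröbner basis by Buchberger's algorithm.
f_1 = -9*x_1 + 5*x_2 + 42, LT = x_1.
f_2 = x_2**2 - 6*x_2 - 27, LT = x_2**2.

S(f_1,f_2): leading monomials are coprime, so the S-polynomial reduces to 0 (Buchberger's first criterion).
Every S-polynomial of the final basis reduces to 0, so we have a Gröbner basis.
Inter-reduce: drop elements whose leading term is divisible by another's, tail-reduce, and make monic.
Reduced Gröbner basis: {x_1 - 5/9*x_2 - 14/3, x_2**2 - 6*x_2 - 27}.

Elimination: the polynomial x_2**2 - 6*x_2 - 27 lies in the elimination ideal for x_2, so x_2 ∈ {-3, 9}. For each such x_2, the remaining basis elements (now univariate) give the rest of the solution.
  x_2 = -3: the earlier basis element becomes x_1 - 3 = 0, giving x_1 = 3 — point (3, -3).
  x_2 = 9: the earlier basis element becomes x_1 - 29/3 = 0, giving x_1 = 29/3 — point (29/3, 9).
This is the nonlinear analogue of row-reducing a linear system.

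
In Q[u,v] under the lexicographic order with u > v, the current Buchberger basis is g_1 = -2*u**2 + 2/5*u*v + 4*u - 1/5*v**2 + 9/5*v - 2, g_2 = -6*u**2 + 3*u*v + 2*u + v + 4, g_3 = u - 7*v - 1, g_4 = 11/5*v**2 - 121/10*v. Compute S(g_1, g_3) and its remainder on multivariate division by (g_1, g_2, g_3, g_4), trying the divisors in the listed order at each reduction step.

lcm(LM(g_1), LM(g_3)) = u**2.
S = (lcm/LT(g_1))·g_1 − (lcm/LT(g_3))·g_3 = 34/5*u*v - u + 1/10*v**2 - 9/10*v + 1.
Reduce S modulo (g_1, g_2, g_3, g_4) in that order:
  leading term u*v: subtract (34/5*v)·g_3 from 34/5*u*v - u + 1/10*v**2 - 9/10*v + 1 → -u + 477/10*v**2 + 59/10*v + 1
  leading term u: subtract (-1)·g_3 from -u + 477/10*v**2 + 59/10*v + 1 → 477/10*v**2 - 11/10*v
  leading term v**2: subtract (477/22)·g_4 from 477/10*v**2 - 11/10*v → 1045/4*v
  leading term v: no divisor's leading term divides it; move 1045/4*v to the remainder.
The remainder 1045/4*v is nonzero, so it would be added as the next basis element.
An S-polynomial is built so that the two leading terms cancel; whether anything survives reduction is exactly the Gröbner-basis criterion.

S(g_1, g_3) = 34/5*u*v - u + 1/10*v**2 - 9/10*v + 1; remainder on division = 1045/4*v.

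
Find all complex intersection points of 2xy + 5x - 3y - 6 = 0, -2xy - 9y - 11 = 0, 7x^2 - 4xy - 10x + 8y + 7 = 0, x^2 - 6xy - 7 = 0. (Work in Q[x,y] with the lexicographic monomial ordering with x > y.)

Compute a lex Gröbner basis by Buchberger's algorithm.
f_1 = 2xy + 5x - 3y - 6, LT = xy.
f_2 = -2xy - 9y - 11, LT = xy.
f_3 = 7x^2 - 4xy - 10x + 8y + 7, LT = x^2.
f_4 = x^2 - 6xy - 7, LT = x^2.

S(f_1,f_2): lcm = xy. S = 5/2x - 6y - 17/2.
  reduce S modulo (f_1, f_2, f_3, f_4):
  remainder 5/2x - 6y - 17/2 ≠ 0; add h_5 = 5/2x - 6y - 17/2 to the basis.

S(f_1,f_3): lcm = x^2y. S = 5/2x^2 + 4/7xy^2 - 1/14xy - 3x - 8/7y^2 - y.
  reduce S modulo (f_1, f_2, f_3, f_4, h_5):
  remainder -2/7y^2 - 9/20y - 23/140 ≠ 0; add h_6 = -2/7y^2 - 9/20y - 23/140 to the basis.

S(f_1,f_4): lcm = x^2y. S = 5/2x^2 + 6xy^2 - 3/2xy - 3x + 7y.
  reduce S modulo (f_1, f_2, f_3, f_4, h_5, h_6):
  remainder 4321/56y + 4321/56 ≠ 0; add h_7 = 4321/56y + 4321/56 to the basis.

The other S-polynomials (S(f_2,f_3), S(f_2,f_4), S(f_3,f_4), S(f_1,h_5), S(f_2,h_5), S(f_3,h_5), S(f_4,h_5), S(f_1,h_6), S(f_2,h_6), S(f_3,h_6), S(f_4,h_6), S(h_5,h_6), S(f_1,h_7), S(f_2,h_7), S(f_3,h_7), S(f_4,h_7), S(h_5,h_7), S(h_6,h_7)) all reduce to 0 modulo the current basis, so we have a Gröbner basis.
Inter-reduce: drop elements whose leading term is divisible by another's, tail-reduce, and make monic.
Reduced Gröbner basis: {x - 1, y + 1}.

Since the basis is lex-ordered, y + 1 is univariate in y. Its roots are {-1}. Back-substituting each root into the other basis elements fixes the other coordinates.
  y = -1: the earlier basis element becomes x - 1 = 0, giving x = 1 — point (1, -1).

{(1, -1)}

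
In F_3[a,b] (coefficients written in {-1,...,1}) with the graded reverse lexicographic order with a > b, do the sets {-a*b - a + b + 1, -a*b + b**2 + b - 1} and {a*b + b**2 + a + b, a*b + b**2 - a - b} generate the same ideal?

For a fixed monomial order, each ideal has a unique reduced Gröbner basis; comparing bases decides equality.
Buchberger on the first generating set:
f_1 = -a*b - a + b + 1, LT = a*b.
f_2 = -a*b + b**2 + b - 1, LT = a*b.

S(f_1,f_2): lcm = a*b. S = b**2 + a + 1.
  leading term b**2: no divisor's leading term divides it; move b**2 to the remainder.
  leading term a: no divisor's leading term divides it; move a to the remainder.
  leading term 1: no divisor's leading term divides it; move 1 to the remainder.
  remainder b**2 + a + 1 ≠ 0; add g_3 = b**2 + a + 1 to the basis.

S(f_1,g_3): lcm = a*b**2. S = -a**2 + a*b - b**2 - a - b.
  leading term a**2: no divisor's leading term divides it; move -a**2 to the remainder.
  leading term a*b: subtract (-1)·f_1 from a*b - b**2 - a - b → -b**2 + a + 1
  leading term b**2: subtract (-1)·g_3 from -b**2 + a + 1 → -a - 1
  leading term a: no divisor's leading term divides it; move -a to the remainder.
  leading term 1: no divisor's leading term divides it; move -1 to the remainder.
  remainder -a**2 - a - 1 ≠ 0; add g_4 = -a**2 - a - 1 to the basis.

S(f_2,g_3): lcm = a*b**2. S = -b**3 - a**2 - b**2 - a + b.
  leading term b**3: subtract (-b)·g_3 from -b**3 - a**2 - b**2 - a + b → -a**2 + a*b - b**2 - a - b
  leading term a**2: subtract (1)·g_4 from -a**2 + a*b - b**2 - a - b → a*b - b**2 - b + 1
  leading term a*b: subtract (-1)·f_1 from a*b - b**2 - b + 1 → -b**2 - a - 1
  leading term b**2: subtract (-1)·g_3 from -b**2 - a - 1 → 0
  remainder 0.

S(f_1,g_4): lcm = a**2*b. S = a**2 + a*b - a - b.
  leading term a**2: subtract (-1)·g_4 from a**2 + a*b - a - b → a*b + a - b - 1
  leading term a*b: subtract (-1)·f_1 from a*b + a - b - 1 → 0
  remainder 0.

S(f_2,g_4): lcm = a**2*b. S = -a*b**2 + a*b + a - b.
  leading term a*b**2: subtract (b)·f_1 from -a*b**2 + a*b + a - b → -a*b - b**2 + a + b
  leading term a*b: subtract (1)·f_1 from -a*b - b**2 + a + b → -b**2 - a - 1
  leading term b**2: subtract (-1)·g_3 from -b**2 - a - 1 → 0
  remainder 0.

S(g_3,g_4): leading monomials are coprime, so the S-polynomial reduces to 0 (Buchberger's first criterion).
Every S-polynomial of the final basis reduces to 0, so we have a Gröbner basis.
Inter-reduce: drop elements whose leading term is divisible by another's, tail-reduce, and make monic.
Reduced Gröbner basis: {a**2 + a + 1, a*b + a - b - 1, b**2 + a + 1}.

Buchberger on the second generating set:
h_1 = a*b + b**2 + a + b, LT = a*b.
h_2 = a*b + b**2 - a - b, LT = a*b.

S(h_1,h_2): lcm = a*b. S = -a - b.
  leading term a: no divisor's leading term divides it; move -a to the remainder.
  leading term b: no divisor's leading term divides it; move -b to the remainder.
  remainder -a - b ≠ 0; add k_3 = -a - b to the basis.

S(h_1,k_3): lcm = a*b. S = a + b.
  leading term a: subtract (-1)·k_3 from a + b → 0
  remainder 0.

S(h_2,k_3): lcm = a*b. S = -a - b.
  leading term a: subtract (1)·k_3 from -a - b → 0
  remainder 0.

Every S-polynomial of the final basis reduces to 0, so we have a Gröbner basis.
Inter-reduce: drop elements whose leading term is divisible by another's, tail-reduce, and make monic.
Reduced Gröbner basis: {a + b}.

The bases are distinct; the ideals are different.

No, the ideals differ.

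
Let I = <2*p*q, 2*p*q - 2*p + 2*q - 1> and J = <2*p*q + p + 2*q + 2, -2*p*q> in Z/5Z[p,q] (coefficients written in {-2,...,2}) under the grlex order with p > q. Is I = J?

No, the ideals differ.

For a fixed monomial order, each ideal has a unique reduced Gröbner basis; comparing bases decides equality.
Buchberger on the first generating set:
f_1 = 2*p*q, LT = p*q.
f_2 = 2*p*q - 2*p + 2*q - 1, LT = p*q.

S(f_1,f_2): lcm = p*q. S = p - q - 2.
  leading term p: no divisor's leading term divides it; move p to the remainder.
  leading term q: no divisor's leading term divides it; move -q to the remainder.
  leading term 1: no divisor's leading term divides it; move -2 to the remainder.
  remainder p - q - 2 ≠ 0; add g_3 = p - q - 2 to the basis.

S(f_1,g_3): lcm = p*q. S = q**2 + 2*q.
  leading term q**2: no divisor's leading term divides it; move q**2 to the remainder.
  leading term q: no divisor's leading term divides it; move 2*q to the remainder.
  remainder q**2 + 2*q ≠ 0; add g_4 = q**2 + 2*q to the basis.

The other S-polynomials (S(f_2,g_3), S(f_1,g_4), S(f_2,g_4), S(g_3,g_4)) all reduce to 0 modulo the current basis, so we have a Gröbner basis.
Inter-reduce: drop elements whose leading term is divisible by another's, tail-reduce, and make monic.
Reduced Gröbner basis: {q**2 + 2*q, p - q - 2}.

Buchberger on the second generating set:
h_1 = 2*p*q + p + 2*q + 2, LT = p*q.
h_2 = -2*p*q, LT = p*q.

S(h_1,h_2): lcm = p*q. S = -2*p + q + 1.
  leading term p: no divisor's leading term divides it; move -2*p to the remainder.
  leading term q: no divisor's leading term divides it; move q to the remainder.
  leading term 1: no divisor's leading term divides it; move 1 to the remainder.
  remainder -2*p + q + 1 ≠ 0; add k_3 = -2*p + q + 1 to the basis.

S(h_1,k_3): lcm = p*q. S = -2*q**2 - 2*p - q + 1.
  leading term q**2: no divisor's leading term divides it; move -2*q**2 to the remainder.
  leading term p: subtract (1)·k_3 from -2*p - q + 1 → -2*q
  leading term q: no divisor's leading term divides it; move -2*q to the remainder.
  remainder -2*q**2 - 2*q ≠ 0; add k_4 = -2*q**2 - 2*q to the basis.

The other S-polynomials (S(h_2,k_3), S(h_1,k_4), S(h_2,k_4), S(k_3,k_4)) all reduce to 0 modulo the current basis, so we have a Gröbner basis.
Inter-reduce: drop elements whose leading term is divisible by another's, tail-reduce, and make monic.
Reduced Gröbner basis: {q**2 + q, p + 2*q + 2}.

The bases are distinct; the ideals are different.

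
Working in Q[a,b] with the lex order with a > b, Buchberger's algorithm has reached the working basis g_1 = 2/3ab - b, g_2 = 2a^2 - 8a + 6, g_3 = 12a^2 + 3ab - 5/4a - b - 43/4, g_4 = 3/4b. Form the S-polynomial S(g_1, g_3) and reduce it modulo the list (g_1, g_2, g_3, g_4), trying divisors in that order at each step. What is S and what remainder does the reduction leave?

S(g_1, g_3) = -1/4ab^2 - 67/48ab + 1/12b^2 + 43/48b; remainder on division = 0.

lcm(LM(g_1), LM(g_3)) = a^2b.
S = (lcm/LT(g_1))·g_1 − (lcm/LT(g_3))·g_3 = -1/4ab^2 - 67/48ab + 1/12b^2 + 43/48b.
Reduce S modulo (g_1, g_2, g_3, g_4) in that order:
  leading term ab^2: subtract (-3/8b)·g_1 from -1/4ab^2 - 67/48ab + 1/12b^2 + 43/48b → -67/48ab - 7/24b^2 + 43/48b
  leading term ab: subtract (-67/32)·g_1 from -67/48ab - 7/24b^2 + 43/48b → -7/24b^2 - 115/96b
  leading term b^2: subtract (-7/18b)·g_4 from -7/24b^2 - 115/96b → -115/96b
  leading term b: subtract (-115/72)·g_4 from -115/96b → 0
The remainder is 0, so this S-polynomial contributes no new basis element.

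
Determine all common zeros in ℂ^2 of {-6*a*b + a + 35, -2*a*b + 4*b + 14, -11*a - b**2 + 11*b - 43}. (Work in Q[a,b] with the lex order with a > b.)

{(-5, -1)}

Compute a lex Gröbner basis by Buchberger's algorithm.
f_1 = -6*a*b + a + 35, LT = a*b.
f_2 = -2*a*b + 4*b + 14, LT = a*b.
f_3 = -11*a - b**2 + 11*b - 43, LT = a.

S(f_1,f_2): lcm = a*b. S = -1/6*a + 2*b + 7/6.
  reduce S modulo (f_1, f_2, f_3):
  remainder 1/66*b**2 + 11/6*b + 20/11 ≠ 0; add h_4 = 1/66*b**2 + 11/6*b + 20/11 to the basis.

S(f_1,f_3): lcm = a*b. S = -1/6*a - 1/11*b**3 + b**2 - 43/11*b - 35/6.
  reduce S modulo (f_1, f_2, f_3, h_4):
  remainder -1447*b - 1447 ≠ 0; add h_5 = -1447*b - 1447 to the basis.

The other S-polynomials (S(f_2,f_3), S(f_1,h_4), S(f_2,h_4), S(f_3,h_4), S(f_1,h_5), S(f_2,h_5), S(f_3,h_5), S(h_4,h_5)) all reduce to 0 modulo the current basis, so we have a Gröbner basis.
Inter-reduce: drop elements whose leading term is divisible by another's, tail-reduce, and make monic.
Reduced Gröbner basis: {a + 5, b + 1}.

From the last basis element, b + 1 = 0, so b takes values in {-1}. Each choice, substituted upward through the basis, yields the corresponding point(s) of the solution set.
  b = -1: the earlier basis element becomes a + 5 = 0, giving a = -5 — point (-5, -1).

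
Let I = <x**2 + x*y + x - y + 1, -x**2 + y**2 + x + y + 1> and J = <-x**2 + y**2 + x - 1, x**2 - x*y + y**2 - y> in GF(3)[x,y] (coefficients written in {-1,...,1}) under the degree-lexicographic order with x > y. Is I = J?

No, the ideals differ.

For a fixed monomial order, each ideal has a unique reduced Gröbner basis; comparing bases decides equality.
Buchberger on the first generating set:
f_1 = x**2 + x*y + x - y + 1, LT = x**2.
f_2 = -x**2 + y**2 + x + y + 1, LT = x**2.

S(f_1,f_2): lcm = x**2. S = x*y + y**2 - x - 1.
  leading term x*y: no divisor's leading term divides it; move x*y to the remainder.
  leading term y**2: no divisor's leading term divides it; move y**2 to the remainder.
  leading term x: no divisor's leading term divides it; move -x to the remainder.
  leading term 1: no divisor's leading term divides it; move -1 to the remainder.
  remainder x*y + y**2 - x - 1 ≠ 0; add g_3 = x*y + y**2 - x - 1 to the basis.

S(f_1,g_3): lcm = x**2*y. S = x**2 + x*y - y**2 + x + y.
  leading term x**2: subtract (1)·f_1 from x**2 + x*y - y**2 + x + y → -y**2 - y - 1
  leading term y**2: no divisor's leading term divides it; move -y**2 to the remainder.
  leading term y: no divisor's leading term divides it; move -y to the remainder.
  leading term 1: no divisor's leading term divides it; move -1 to the remainder.
  remainder -y**2 - y - 1 ≠ 0; add g_4 = -y**2 - y - 1 to the basis.

The other S-polynomials (S(f_2,g_3), S(f_1,g_4), S(f_2,g_4), S(g_3,g_4)) all reduce to 0 modulo the current basis, so we have a Gröbner basis.
Inter-reduce: drop elements whose leading term is divisible by another's, tail-reduce, and make monic.
Reduced Gröbner basis: {x**2 - x, x*y - x - y + 1, y**2 + y + 1}.

Buchberger on the second generating set:
h_1 = -x**2 + y**2 + x - 1, LT = x**2.
h_2 = x**2 - x*y + y**2 - y, LT = x**2.

S(h_1,h_2): lcm = x**2. S = x*y + y**2 - x + y + 1.
  leading term x*y: no divisor's leading term divides it; move x*y to the remainder.
  leading term y**2: no divisor's leading term divides it; move y**2 to the remainder.
  leading term x: no divisor's leading term divides it; move -x to the remainder.
  leading term y: no divisor's leading term divides it; move y to the remainder.
  leading term 1: no divisor's leading term divides it; move 1 to the remainder.
  remainder x*y + y**2 - x + y + 1 ≠ 0; add k_3 = x*y + y**2 - x + y + 1 to the basis.

S(h_1,k_3): lcm = x**2*y. S = -x*y**2 - y**3 + x**2 + x*y - x + y.
  leading term x*y**2: subtract (-y)·k_3 from -x*y**2 - y**3 + x**2 + x*y - x + y → x**2 + y**2 - x - y
  leading term x**2: subtract (-1)·h_1 from x**2 + y**2 - x - y → -y**2 - y - 1
  leading term y**2: no divisor's leading term divides it; move -y**2 to the remainder.
  leading term y: no divisor's leading term divides it; move -y to the remainder.
  leading term 1: no divisor's leading term divides it; move -1 to the remainder.
  remainder -y**2 - y - 1 ≠ 0; add k_4 = -y**2 - y - 1 to the basis.

The other S-polynomials (S(h_2,k_3), S(h_1,k_4), S(h_2,k_4), S(k_3,k_4)) all reduce to 0 modulo the current basis, so we have a Gröbner basis.
Inter-reduce: drop elements whose leading term is divisible by another's, tail-reduce, and make monic.
Reduced Gröbner basis: {x**2 - x + y - 1, x*y - x, y**2 + y + 1}.

These differ, so the ideals are not equal.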